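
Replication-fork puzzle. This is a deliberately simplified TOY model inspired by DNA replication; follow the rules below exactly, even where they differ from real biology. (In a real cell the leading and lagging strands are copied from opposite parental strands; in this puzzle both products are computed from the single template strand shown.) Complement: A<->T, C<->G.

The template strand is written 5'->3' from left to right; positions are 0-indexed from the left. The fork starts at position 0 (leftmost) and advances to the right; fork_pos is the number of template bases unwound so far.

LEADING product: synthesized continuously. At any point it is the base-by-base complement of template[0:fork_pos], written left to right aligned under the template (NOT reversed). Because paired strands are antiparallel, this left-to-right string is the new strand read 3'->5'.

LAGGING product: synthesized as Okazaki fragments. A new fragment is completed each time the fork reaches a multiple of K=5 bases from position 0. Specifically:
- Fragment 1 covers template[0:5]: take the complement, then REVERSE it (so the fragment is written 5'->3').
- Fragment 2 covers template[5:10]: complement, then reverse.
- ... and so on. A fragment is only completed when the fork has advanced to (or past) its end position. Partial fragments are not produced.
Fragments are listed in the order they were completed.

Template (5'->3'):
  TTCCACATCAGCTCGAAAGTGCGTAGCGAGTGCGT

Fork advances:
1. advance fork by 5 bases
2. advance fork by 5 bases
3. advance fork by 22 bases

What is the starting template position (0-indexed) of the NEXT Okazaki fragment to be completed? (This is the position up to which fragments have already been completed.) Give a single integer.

Step 1: advance 5 -> fork_pos = 0 + 5 = 5. Reached multiple(s) of 5: 5 -> fragment 1 completed (1 total).
Step 2: advance 5 -> fork_pos = 5 + 5 = 10. Reached multiple(s) of 5: 10 -> fragment 2 completed (2 total).
Step 3: advance 22 -> fork_pos = 10 + 22 = 32. Reached multiple(s) of 5: 15, 20, 25, 30 -> fragments 3-6 completed (6 total).
6 fragment(s) completed, covering template[0:30] (6 x 5 = 30). The next fragment, fragment 7, covers template[30:35], so it starts at position 30.

Answer: 30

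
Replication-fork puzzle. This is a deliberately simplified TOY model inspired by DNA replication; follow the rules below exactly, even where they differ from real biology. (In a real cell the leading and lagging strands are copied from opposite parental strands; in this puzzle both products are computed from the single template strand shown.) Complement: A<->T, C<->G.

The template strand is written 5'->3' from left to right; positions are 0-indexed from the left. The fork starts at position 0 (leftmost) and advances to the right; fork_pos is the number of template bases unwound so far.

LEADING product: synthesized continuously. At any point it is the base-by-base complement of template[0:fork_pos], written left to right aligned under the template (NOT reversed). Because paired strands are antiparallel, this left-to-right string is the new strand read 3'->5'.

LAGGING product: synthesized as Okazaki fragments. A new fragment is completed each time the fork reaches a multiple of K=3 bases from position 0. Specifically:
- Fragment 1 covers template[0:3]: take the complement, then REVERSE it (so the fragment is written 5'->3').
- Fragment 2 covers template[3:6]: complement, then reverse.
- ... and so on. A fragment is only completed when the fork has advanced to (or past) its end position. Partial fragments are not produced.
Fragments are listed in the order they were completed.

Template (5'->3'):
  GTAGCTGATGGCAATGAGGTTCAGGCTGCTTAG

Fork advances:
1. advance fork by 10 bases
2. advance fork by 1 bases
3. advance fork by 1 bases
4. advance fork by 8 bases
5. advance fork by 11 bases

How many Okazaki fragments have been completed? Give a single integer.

Step 1: advance 10 -> fork_pos = 0 + 10 = 10. Reached multiple(s) of 3: 3, 6, 9 -> fragments 1-3 completed (3 total).
Step 2: advance 1 -> fork_pos = 10 + 1 = 11. Next multiple of 3 is 12 (not reached); still 3 fragment(s).
Step 3: advance 1 -> fork_pos = 11 + 1 = 12. Reached multiple(s) of 3: 12 -> fragment 4 completed (4 total).
Step 4: advance 8 -> fork_pos = 12 + 8 = 20. Reached multiple(s) of 3: 15, 18 -> fragments 5-6 completed (6 total).
Step 5: advance 11 -> fork_pos = 20 + 11 = 31. Reached multiple(s) of 3: 21, 24, 27, 30 -> fragments 7-10 completed (10 total).
Check: final fork_pos = 31; the multiples of 3 that are <= 31 are 3..30 -> 31 // 3 = 10 completed fragment(s).

Answer: 10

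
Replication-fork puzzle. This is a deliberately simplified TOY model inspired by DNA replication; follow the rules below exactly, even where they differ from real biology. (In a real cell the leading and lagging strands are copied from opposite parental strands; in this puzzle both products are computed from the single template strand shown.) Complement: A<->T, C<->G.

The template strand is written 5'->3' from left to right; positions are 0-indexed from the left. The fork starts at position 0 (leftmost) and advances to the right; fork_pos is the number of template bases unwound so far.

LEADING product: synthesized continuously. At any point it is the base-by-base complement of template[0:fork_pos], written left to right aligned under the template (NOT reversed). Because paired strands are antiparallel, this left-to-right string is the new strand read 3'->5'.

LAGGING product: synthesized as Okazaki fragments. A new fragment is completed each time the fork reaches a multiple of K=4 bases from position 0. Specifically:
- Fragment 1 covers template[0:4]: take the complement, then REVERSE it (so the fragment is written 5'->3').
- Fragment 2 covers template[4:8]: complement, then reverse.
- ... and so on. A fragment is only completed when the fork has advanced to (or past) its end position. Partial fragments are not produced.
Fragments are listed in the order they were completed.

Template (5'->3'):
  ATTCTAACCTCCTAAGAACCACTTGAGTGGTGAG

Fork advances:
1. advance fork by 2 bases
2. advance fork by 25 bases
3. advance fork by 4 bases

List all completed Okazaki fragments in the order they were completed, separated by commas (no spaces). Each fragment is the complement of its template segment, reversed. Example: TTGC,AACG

Answer: GAAT,GTTA,GGAG,CTTA,GGTT,AAGT,ACTC

Derivation:
Step 1: advance 2 -> fork_pos = 0 + 2 = 2. Next multiple of 4 is 4 (not reached); still 0 fragment(s).
Step 2: advance 25 -> fork_pos = 2 + 25 = 27. Reached multiple(s) of 4: 4, 8, 12, 16, 20, 24 -> fragments 1-6 completed (6 total).
Step 3: advance 4 -> fork_pos = 27 + 4 = 31. Reached multiple(s) of 4: 28 -> fragment 7 completed (7 total).
Final fork_pos = 31, so 7 fragment(s) are complete. Build each: template segment -> complement -> reverse.
Fragment 1: template[0:4] = ATTC -> complement TAAG -> reversed GAAT
Fragment 2: template[4:8] = TAAC -> complement ATTG -> reversed GTTA
Fragment 3: template[8:12] = CTCC -> complement GAGG -> reversed GGAG
Fragment 4: template[12:16] = TAAG -> complement ATTC -> reversed CTTA
Fragment 5: template[16:20] = AACC -> complement TTGG -> reversed GGTT
Fragment 6: template[20:24] = ACTT -> complement TGAA -> reversed AAGT
Fragment 7: template[24:28] = GAGT -> complement CTCA -> reversed ACTC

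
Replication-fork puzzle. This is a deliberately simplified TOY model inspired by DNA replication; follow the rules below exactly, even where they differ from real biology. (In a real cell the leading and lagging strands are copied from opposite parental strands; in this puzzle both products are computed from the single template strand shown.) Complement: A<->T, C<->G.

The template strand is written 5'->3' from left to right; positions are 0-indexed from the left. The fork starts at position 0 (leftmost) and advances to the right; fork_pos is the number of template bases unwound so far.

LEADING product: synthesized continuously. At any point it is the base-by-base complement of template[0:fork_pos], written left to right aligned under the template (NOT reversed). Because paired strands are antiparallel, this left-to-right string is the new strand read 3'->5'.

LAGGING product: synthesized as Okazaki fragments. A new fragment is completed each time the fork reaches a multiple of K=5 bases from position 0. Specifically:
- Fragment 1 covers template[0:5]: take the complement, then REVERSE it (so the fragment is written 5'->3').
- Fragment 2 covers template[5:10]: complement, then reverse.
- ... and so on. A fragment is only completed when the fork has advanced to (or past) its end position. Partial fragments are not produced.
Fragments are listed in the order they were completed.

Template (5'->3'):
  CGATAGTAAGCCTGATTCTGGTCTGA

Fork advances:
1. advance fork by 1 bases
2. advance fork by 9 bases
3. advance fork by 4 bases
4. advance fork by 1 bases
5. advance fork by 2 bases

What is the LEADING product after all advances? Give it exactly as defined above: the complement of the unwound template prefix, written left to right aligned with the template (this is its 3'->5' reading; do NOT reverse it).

Answer: GCTATCATTCGGACTAA

Derivation:
Step 1: advance 1 -> fork_pos = 0 + 1 = 1.
Step 2: advance 9 -> fork_pos = 1 + 9 = 10.
Step 3: advance 4 -> fork_pos = 10 + 4 = 14.
Step 4: advance 1 -> fork_pos = 14 + 1 = 15.
Step 5: advance 2 -> fork_pos = 15 + 2 = 17.
Unwound prefix: template[0:17] = CGATAGTAAGCCTGATT
Complement it base by base (A<->T, C<->G), keeping left-to-right order:
  [0:5] CGATA -> GCTAT
  [5:10] GTAAG -> CATTC
  [10:15] CCTGA -> GGACT
  [15:17] TT -> AA
Concatenate: GCTATCATTCGGACTAA (length 17; written aligned with the template, i.e. 3'->5').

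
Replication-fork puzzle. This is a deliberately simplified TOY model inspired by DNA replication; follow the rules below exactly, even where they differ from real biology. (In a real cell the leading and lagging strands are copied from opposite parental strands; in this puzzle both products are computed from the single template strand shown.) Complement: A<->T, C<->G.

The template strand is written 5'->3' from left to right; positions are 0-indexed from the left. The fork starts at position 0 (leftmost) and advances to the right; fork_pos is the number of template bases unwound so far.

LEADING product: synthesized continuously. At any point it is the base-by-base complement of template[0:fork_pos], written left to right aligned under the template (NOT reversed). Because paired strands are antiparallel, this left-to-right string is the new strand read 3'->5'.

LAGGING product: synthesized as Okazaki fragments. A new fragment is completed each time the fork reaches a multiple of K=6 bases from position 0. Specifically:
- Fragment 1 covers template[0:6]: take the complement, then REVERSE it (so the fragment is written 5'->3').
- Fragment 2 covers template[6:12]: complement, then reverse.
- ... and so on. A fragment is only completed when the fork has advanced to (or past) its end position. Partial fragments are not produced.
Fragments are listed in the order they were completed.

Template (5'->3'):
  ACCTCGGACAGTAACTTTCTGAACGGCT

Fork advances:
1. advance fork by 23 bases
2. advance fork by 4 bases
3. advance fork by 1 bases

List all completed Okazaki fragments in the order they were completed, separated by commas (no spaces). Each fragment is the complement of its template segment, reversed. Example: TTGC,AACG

Answer: CGAGGT,ACTGTC,AAAGTT,GTTCAG

Derivation:
Step 1: advance 23 -> fork_pos = 0 + 23 = 23. Reached multiple(s) of 6: 6, 12, 18 -> fragments 1-3 completed (3 total).
Step 2: advance 4 -> fork_pos = 23 + 4 = 27. Reached multiple(s) of 6: 24 -> fragment 4 completed (4 total).
Step 3: advance 1 -> fork_pos = 27 + 1 = 28. Next multiple of 6 is 30 (not reached); still 4 fragment(s).
Final fork_pos = 28, so 4 fragment(s) are complete. Build each: template segment -> complement -> reverse.
Fragment 1: template[0:6] = ACCTCG -> complement TGGAGC -> reversed CGAGGT
Fragment 2: template[6:12] = GACAGT -> complement CTGTCA -> reversed ACTGTC
Fragment 3: template[12:18] = AACTTT -> complement TTGAAA -> reversed AAAGTT
Fragment 4: template[18:24] = CTGAAC -> complement GACTTG -> reversed GTTCAG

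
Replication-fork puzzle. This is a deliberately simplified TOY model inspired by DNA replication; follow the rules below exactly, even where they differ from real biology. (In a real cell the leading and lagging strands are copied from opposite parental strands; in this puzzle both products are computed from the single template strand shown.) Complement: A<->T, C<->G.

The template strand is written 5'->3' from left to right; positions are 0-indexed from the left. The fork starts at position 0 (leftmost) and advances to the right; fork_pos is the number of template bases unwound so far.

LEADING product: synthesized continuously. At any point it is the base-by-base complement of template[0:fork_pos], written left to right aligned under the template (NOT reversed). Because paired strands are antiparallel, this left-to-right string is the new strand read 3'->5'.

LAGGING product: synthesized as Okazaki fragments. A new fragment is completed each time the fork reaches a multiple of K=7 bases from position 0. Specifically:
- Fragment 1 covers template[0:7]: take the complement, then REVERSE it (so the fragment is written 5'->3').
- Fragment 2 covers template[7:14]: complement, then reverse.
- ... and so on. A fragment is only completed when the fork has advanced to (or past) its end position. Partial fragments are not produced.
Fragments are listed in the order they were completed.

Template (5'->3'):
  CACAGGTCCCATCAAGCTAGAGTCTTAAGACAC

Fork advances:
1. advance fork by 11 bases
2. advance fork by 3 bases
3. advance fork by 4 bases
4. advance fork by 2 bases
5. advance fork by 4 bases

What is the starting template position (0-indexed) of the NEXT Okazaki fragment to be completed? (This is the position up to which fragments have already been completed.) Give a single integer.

Step 1: advance 11 -> fork_pos = 0 + 11 = 11. Reached multiple(s) of 7: 7 -> fragment 1 completed (1 total).
Step 2: advance 3 -> fork_pos = 11 + 3 = 14. Reached multiple(s) of 7: 14 -> fragment 2 completed (2 total).
Step 3: advance 4 -> fork_pos = 14 + 4 = 18. Next multiple of 7 is 21 (not reached); still 2 fragment(s).
Step 4: advance 2 -> fork_pos = 18 + 2 = 20. Next multiple of 7 is 21 (not reached); still 2 fragment(s).
Step 5: advance 4 -> fork_pos = 20 + 4 = 24. Reached multiple(s) of 7: 21 -> fragment 3 completed (3 total).
3 fragment(s) completed, covering template[0:21] (3 x 7 = 21). The next fragment, fragment 4, covers template[21:28], so it starts at position 21.

Answer: 21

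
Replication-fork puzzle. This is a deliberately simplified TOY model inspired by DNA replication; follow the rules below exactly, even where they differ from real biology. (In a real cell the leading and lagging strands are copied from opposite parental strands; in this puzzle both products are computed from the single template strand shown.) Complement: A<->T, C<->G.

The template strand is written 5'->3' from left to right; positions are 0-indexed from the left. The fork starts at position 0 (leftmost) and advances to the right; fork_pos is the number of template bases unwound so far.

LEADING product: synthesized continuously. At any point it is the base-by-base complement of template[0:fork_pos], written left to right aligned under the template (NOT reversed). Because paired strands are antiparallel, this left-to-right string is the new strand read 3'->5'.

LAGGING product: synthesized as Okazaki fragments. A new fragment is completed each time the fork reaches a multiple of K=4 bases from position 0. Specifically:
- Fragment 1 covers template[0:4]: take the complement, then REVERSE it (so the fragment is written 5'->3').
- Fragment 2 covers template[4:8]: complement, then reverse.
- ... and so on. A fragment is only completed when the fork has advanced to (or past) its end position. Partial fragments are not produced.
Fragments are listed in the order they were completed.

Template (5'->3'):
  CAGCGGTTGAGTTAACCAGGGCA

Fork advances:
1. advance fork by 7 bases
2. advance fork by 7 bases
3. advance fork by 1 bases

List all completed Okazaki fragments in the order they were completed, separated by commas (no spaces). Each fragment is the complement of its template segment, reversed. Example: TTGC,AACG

Answer: GCTG,AACC,ACTC

Derivation:
Step 1: advance 7 -> fork_pos = 0 + 7 = 7. Reached multiple(s) of 4: 4 -> fragment 1 completed (1 total).
Step 2: advance 7 -> fork_pos = 7 + 7 = 14. Reached multiple(s) of 4: 8, 12 -> fragments 2-3 completed (3 total).
Step 3: advance 1 -> fork_pos = 14 + 1 = 15. Next multiple of 4 is 16 (not reached); still 3 fragment(s).
Final fork_pos = 15, so 3 fragment(s) are complete. Build each: template segment -> complement -> reverse.
Fragment 1: template[0:4] = CAGC -> complement GTCG -> reversed GCTG
Fragment 2: template[4:8] = GGTT -> complement CCAA -> reversed AACC
Fragment 3: template[8:12] = GAGT -> complement CTCA -> reversed ACTC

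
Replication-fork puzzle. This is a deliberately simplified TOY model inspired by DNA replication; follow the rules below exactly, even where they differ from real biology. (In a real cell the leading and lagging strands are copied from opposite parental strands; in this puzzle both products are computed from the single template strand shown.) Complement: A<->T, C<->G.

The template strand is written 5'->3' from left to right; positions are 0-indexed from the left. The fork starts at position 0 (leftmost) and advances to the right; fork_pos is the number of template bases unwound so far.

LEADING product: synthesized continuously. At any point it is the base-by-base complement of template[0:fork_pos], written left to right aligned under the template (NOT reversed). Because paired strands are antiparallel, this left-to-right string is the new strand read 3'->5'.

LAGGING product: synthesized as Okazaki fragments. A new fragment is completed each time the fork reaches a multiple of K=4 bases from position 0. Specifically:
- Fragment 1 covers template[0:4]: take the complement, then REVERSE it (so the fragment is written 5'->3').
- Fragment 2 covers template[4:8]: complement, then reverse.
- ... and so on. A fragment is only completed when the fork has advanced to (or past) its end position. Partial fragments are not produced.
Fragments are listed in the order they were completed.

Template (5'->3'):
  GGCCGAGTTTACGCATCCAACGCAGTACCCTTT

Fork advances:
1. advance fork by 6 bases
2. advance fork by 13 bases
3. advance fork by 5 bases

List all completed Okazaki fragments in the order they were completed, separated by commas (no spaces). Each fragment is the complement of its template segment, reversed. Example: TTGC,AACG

Answer: GGCC,ACTC,GTAA,ATGC,TTGG,TGCG

Derivation:
Step 1: advance 6 -> fork_pos = 0 + 6 = 6. Reached multiple(s) of 4: 4 -> fragment 1 completed (1 total).
Step 2: advance 13 -> fork_pos = 6 + 13 = 19. Reached multiple(s) of 4: 8, 12, 16 -> fragments 2-4 completed (4 total).
Step 3: advance 5 -> fork_pos = 19 + 5 = 24. Reached multiple(s) of 4: 20, 24 -> fragments 5-6 completed (6 total).
Final fork_pos = 24, so 6 fragment(s) are complete. Build each: template segment -> complement -> reverse.
Fragment 1: template[0:4] = GGCC -> complement CCGG -> reversed GGCC
Fragment 2: template[4:8] = GAGT -> complement CTCA -> reversed ACTC
Fragment 3: template[8:12] = TTAC -> complement AATG -> reversed GTAA
Fragment 4: template[12:16] = GCAT -> complement CGTA -> reversed ATGC
Fragment 5: template[16:20] = CCAA -> complement GGTT -> reversed TTGG
Fragment 6: template[20:24] = CGCA -> complement GCGT -> reversed TGCG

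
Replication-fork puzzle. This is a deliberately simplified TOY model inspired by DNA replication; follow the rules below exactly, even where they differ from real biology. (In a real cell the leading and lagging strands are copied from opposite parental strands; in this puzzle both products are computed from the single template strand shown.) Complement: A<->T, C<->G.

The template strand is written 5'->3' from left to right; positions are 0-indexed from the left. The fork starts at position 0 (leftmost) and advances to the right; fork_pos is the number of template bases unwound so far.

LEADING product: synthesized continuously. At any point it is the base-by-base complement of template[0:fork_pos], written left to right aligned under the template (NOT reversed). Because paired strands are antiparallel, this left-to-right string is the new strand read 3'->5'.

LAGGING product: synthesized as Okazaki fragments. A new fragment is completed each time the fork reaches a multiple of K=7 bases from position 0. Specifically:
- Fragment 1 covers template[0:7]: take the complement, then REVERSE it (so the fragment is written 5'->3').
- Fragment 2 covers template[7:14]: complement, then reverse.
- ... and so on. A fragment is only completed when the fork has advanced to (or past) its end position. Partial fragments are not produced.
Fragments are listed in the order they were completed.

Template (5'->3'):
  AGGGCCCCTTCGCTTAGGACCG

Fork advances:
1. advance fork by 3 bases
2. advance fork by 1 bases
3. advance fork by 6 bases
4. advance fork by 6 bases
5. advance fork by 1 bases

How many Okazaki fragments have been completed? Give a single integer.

Step 1: advance 3 -> fork_pos = 0 + 3 = 3. Next multiple of 7 is 7 (not reached); still 0 fragment(s).
Step 2: advance 1 -> fork_pos = 3 + 1 = 4. Next multiple of 7 is 7 (not reached); still 0 fragment(s).
Step 3: advance 6 -> fork_pos = 4 + 6 = 10. Reached multiple(s) of 7: 7 -> fragment 1 completed (1 total).
Step 4: advance 6 -> fork_pos = 10 + 6 = 16. Reached multiple(s) of 7: 14 -> fragment 2 completed (2 total).
Step 5: advance 1 -> fork_pos = 16 + 1 = 17. Next multiple of 7 is 21 (not reached); still 2 fragment(s).
Check: final fork_pos = 17; the multiples of 7 that are <= 17 are 7..14 -> 17 // 7 = 2 completed fragment(s).

Answer: 2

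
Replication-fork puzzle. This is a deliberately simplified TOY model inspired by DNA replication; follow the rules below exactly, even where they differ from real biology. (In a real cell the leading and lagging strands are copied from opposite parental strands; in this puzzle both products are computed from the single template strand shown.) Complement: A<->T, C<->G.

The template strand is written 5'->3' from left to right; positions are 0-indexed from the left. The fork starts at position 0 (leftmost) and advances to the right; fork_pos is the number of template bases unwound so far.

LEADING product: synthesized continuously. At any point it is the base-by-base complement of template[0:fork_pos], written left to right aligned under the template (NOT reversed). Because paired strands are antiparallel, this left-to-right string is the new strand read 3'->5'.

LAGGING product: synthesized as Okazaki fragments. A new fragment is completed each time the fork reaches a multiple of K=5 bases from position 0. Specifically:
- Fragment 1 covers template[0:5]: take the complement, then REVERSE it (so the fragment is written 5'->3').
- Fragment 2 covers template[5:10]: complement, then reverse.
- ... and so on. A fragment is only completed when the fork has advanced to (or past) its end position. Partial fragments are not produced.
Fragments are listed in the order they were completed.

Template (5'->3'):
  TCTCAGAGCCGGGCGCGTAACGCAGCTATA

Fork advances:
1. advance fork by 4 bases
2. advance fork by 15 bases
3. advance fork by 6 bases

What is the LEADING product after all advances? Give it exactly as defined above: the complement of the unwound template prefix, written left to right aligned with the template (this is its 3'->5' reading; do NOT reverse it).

Answer: AGAGTCTCGGCCCGCGCATTGCGTC

Derivation:
Step 1: advance 4 -> fork_pos = 0 + 4 = 4.
Step 2: advance 15 -> fork_pos = 4 + 15 = 19.
Step 3: advance 6 -> fork_pos = 19 + 6 = 25.
Unwound prefix: template[0:25] = TCTCAGAGCCGGGCGCGTAACGCAG
Complement it base by base (A<->T, C<->G), keeping left-to-right order:
  [0:5] TCTCA -> AGAGT
  [5:10] GAGCC -> CTCGG
  [10:15] GGGCG -> CCCGC
  [15:20] CGTAA -> GCATT
  [20:25] CGCAG -> GCGTC
Concatenate: AGAGTCTCGGCCCGCGCATTGCGTC (length 25; written aligned with the template, i.e. 3'->5').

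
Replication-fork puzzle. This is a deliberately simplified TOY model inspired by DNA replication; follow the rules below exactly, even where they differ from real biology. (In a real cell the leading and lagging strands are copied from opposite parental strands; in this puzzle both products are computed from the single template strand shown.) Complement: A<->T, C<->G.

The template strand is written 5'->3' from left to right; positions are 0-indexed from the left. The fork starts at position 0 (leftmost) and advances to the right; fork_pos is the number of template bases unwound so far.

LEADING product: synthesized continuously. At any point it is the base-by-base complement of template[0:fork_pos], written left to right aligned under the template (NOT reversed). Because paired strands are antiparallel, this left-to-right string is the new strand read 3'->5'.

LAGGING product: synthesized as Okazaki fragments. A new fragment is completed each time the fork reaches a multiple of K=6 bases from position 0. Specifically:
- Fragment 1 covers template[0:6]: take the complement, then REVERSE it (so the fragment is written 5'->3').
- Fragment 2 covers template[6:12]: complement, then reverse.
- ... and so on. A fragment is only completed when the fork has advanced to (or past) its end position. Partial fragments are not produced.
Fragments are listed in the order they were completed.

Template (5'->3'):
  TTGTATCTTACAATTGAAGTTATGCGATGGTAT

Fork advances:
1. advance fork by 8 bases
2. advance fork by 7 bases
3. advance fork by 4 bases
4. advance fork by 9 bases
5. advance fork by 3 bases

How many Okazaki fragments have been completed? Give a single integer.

Step 1: advance 8 -> fork_pos = 0 + 8 = 8. Reached multiple(s) of 6: 6 -> fragment 1 completed (1 total).
Step 2: advance 7 -> fork_pos = 8 + 7 = 15. Reached multiple(s) of 6: 12 -> fragment 2 completed (2 total).
Step 3: advance 4 -> fork_pos = 15 + 4 = 19. Reached multiple(s) of 6: 18 -> fragment 3 completed (3 total).
Step 4: advance 9 -> fork_pos = 19 + 9 = 28. Reached multiple(s) of 6: 24 -> fragment 4 completed (4 total).
Step 5: advance 3 -> fork_pos = 28 + 3 = 31. Reached multiple(s) of 6: 30 -> fragment 5 completed (5 total).
Check: final fork_pos = 31; the multiples of 6 that are <= 31 are 6..30 -> 31 // 6 = 5 completed fragment(s).

Answer: 5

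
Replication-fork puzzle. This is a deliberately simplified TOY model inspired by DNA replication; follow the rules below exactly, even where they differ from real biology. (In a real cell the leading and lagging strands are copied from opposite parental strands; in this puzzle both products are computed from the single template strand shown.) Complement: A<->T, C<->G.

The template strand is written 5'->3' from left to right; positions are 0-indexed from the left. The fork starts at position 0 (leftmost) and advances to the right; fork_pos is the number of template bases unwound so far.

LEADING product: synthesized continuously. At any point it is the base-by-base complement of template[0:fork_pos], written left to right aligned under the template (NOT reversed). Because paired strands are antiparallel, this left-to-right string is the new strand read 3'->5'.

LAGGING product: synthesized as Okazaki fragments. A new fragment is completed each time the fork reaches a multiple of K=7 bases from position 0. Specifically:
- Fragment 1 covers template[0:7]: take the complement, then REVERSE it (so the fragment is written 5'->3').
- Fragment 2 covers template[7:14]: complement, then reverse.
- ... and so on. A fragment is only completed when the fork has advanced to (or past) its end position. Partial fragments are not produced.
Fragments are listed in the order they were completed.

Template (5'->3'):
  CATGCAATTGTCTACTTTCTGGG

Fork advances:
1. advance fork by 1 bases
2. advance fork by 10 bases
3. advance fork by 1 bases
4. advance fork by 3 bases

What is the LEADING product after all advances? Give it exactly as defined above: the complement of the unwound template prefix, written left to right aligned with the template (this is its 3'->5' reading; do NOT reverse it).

Step 1: advance 1 -> fork_pos = 0 + 1 = 1.
Step 2: advance 10 -> fork_pos = 1 + 10 = 11.
Step 3: advance 1 -> fork_pos = 11 + 1 = 12.
Step 4: advance 3 -> fork_pos = 12 + 3 = 15.
Unwound prefix: template[0:15] = CATGCAATTGTCTAC
Complement it base by base (A<->T, C<->G), keeping left-to-right order:
  [0:5] CATGC -> GTACG
  [5:10] AATTG -> TTAAC
  [10:15] TCTAC -> AGATG
Concatenate: GTACGTTAACAGATG (length 15; written aligned with the template, i.e. 3'->5').

Answer: GTACGTTAACAGATG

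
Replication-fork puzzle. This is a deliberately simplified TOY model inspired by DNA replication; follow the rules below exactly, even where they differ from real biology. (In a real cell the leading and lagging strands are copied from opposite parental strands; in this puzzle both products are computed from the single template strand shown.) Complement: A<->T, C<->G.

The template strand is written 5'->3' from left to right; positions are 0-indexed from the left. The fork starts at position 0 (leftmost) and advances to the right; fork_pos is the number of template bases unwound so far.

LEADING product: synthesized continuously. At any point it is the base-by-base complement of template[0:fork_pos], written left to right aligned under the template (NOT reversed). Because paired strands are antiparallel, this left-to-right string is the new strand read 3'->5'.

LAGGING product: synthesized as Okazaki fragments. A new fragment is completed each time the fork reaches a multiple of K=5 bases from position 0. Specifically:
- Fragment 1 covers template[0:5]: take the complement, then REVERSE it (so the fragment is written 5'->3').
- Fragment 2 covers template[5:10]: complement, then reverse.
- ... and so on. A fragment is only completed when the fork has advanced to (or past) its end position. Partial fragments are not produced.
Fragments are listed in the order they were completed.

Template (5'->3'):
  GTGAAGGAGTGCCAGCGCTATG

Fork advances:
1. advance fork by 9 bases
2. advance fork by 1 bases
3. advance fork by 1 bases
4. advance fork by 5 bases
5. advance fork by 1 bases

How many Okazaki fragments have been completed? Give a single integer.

Step 1: advance 9 -> fork_pos = 0 + 9 = 9. Reached multiple(s) of 5: 5 -> fragment 1 completed (1 total).
Step 2: advance 1 -> fork_pos = 9 + 1 = 10. Reached multiple(s) of 5: 10 -> fragment 2 completed (2 total).
Step 3: advance 1 -> fork_pos = 10 + 1 = 11. Next multiple of 5 is 15 (not reached); still 2 fragment(s).
Step 4: advance 5 -> fork_pos = 11 + 5 = 16. Reached multiple(s) of 5: 15 -> fragment 3 completed (3 total).
Step 5: advance 1 -> fork_pos = 16 + 1 = 17. Next multiple of 5 is 20 (not reached); still 3 fragment(s).
Check: final fork_pos = 17; the multiples of 5 that are <= 17 are 5..15 -> 17 // 5 = 3 completed fragment(s).

Answer: 3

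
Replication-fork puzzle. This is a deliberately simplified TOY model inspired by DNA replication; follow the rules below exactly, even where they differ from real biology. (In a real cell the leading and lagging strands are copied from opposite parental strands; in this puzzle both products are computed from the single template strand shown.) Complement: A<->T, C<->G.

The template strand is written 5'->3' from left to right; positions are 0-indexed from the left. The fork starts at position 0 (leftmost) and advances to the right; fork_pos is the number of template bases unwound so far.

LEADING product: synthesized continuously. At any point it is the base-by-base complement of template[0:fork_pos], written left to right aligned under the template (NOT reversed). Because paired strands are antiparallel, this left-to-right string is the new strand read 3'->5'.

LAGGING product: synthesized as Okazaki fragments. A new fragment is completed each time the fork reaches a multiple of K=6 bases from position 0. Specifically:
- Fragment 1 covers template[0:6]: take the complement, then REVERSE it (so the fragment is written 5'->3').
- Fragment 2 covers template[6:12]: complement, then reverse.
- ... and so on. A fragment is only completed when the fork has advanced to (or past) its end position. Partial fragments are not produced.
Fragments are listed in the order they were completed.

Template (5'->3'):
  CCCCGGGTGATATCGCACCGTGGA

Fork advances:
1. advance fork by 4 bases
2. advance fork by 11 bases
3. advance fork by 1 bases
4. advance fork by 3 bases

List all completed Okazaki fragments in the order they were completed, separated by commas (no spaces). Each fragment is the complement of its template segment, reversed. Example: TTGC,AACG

Step 1: advance 4 -> fork_pos = 0 + 4 = 4. Next multiple of 6 is 6 (not reached); still 0 fragment(s).
Step 2: advance 11 -> fork_pos = 4 + 11 = 15. Reached multiple(s) of 6: 6, 12 -> fragments 1-2 completed (2 total).
Step 3: advance 1 -> fork_pos = 15 + 1 = 16. Next multiple of 6 is 18 (not reached); still 2 fragment(s).
Step 4: advance 3 -> fork_pos = 16 + 3 = 19. Reached multiple(s) of 6: 18 -> fragment 3 completed (3 total).
Final fork_pos = 19, so 3 fragment(s) are complete. Build each: template segment -> complement -> reverse.
Fragment 1: template[0:6] = CCCCGG -> complement GGGGCC -> reversed CCGGGG
Fragment 2: template[6:12] = GTGATA -> complement CACTAT -> reversed TATCAC
Fragment 3: template[12:18] = TCGCAC -> complement AGCGTG -> reversed GTGCGA

Answer: CCGGGG,TATCAC,GTGCGA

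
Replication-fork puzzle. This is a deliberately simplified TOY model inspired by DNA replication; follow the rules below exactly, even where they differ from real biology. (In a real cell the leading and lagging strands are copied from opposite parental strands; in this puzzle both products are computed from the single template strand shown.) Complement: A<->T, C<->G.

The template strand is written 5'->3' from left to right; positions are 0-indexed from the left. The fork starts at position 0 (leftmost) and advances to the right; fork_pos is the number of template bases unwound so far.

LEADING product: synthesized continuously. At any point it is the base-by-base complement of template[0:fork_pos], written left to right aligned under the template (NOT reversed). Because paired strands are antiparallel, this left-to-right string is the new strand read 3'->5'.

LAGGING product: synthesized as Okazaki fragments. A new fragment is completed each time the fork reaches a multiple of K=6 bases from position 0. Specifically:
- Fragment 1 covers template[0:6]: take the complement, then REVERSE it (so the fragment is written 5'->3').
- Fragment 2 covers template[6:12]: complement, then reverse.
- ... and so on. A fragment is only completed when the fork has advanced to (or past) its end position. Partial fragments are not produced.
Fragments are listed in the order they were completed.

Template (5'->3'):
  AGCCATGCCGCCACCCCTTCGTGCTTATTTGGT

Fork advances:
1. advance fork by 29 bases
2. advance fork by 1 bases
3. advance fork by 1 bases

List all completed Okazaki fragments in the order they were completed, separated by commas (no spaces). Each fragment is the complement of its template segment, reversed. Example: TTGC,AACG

Step 1: advance 29 -> fork_pos = 0 + 29 = 29. Reached multiple(s) of 6: 6, 12, 18, 24 -> fragments 1-4 completed (4 total).
Step 2: advance 1 -> fork_pos = 29 + 1 = 30. Reached multiple(s) of 6: 30 -> fragment 5 completed (5 total).
Step 3: advance 1 -> fork_pos = 30 + 1 = 31. Next multiple of 6 is 36 (not reached); still 5 fragment(s).
Final fork_pos = 31, so 5 fragment(s) are complete. Build each: template segment -> complement -> reverse.
Fragment 1: template[0:6] = AGCCAT -> complement TCGGTA -> reversed ATGGCT
Fragment 2: template[6:12] = GCCGCC -> complement CGGCGG -> reversed GGCGGC
Fragment 3: template[12:18] = ACCCCT -> complement TGGGGA -> reversed AGGGGT
Fragment 4: template[18:24] = TCGTGC -> complement AGCACG -> reversed GCACGA
Fragment 5: template[24:30] = TTATTT -> complement AATAAA -> reversed AAATAA

Answer: ATGGCT,GGCGGC,AGGGGT,GCACGA,AAATAA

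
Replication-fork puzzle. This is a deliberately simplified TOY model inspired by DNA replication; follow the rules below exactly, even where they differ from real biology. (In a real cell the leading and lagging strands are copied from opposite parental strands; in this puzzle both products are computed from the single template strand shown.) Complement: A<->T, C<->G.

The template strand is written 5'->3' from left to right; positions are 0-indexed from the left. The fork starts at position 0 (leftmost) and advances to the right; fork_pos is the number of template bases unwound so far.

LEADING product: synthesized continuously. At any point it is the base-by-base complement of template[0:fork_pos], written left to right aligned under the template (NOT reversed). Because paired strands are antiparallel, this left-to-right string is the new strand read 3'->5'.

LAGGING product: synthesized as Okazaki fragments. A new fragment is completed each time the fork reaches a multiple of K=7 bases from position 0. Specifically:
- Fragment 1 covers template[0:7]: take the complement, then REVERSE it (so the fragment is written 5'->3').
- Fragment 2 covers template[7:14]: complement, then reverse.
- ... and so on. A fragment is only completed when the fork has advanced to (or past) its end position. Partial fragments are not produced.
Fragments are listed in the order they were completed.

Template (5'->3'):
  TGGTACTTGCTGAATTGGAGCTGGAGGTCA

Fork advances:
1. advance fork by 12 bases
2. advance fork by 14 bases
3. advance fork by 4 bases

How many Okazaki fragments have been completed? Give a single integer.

Answer: 4

Derivation:
Step 1: advance 12 -> fork_pos = 0 + 12 = 12. Reached multiple(s) of 7: 7 -> fragment 1 completed (1 total).
Step 2: advance 14 -> fork_pos = 12 + 14 = 26. Reached multiple(s) of 7: 14, 21 -> fragments 2-3 completed (3 total).
Step 3: advance 4 -> fork_pos = 26 + 4 = 30. Reached multiple(s) of 7: 28 -> fragment 4 completed (4 total).
Check: final fork_pos = 30; the multiples of 7 that are <= 30 are 7..28 -> 30 // 7 = 4 completed fragment(s).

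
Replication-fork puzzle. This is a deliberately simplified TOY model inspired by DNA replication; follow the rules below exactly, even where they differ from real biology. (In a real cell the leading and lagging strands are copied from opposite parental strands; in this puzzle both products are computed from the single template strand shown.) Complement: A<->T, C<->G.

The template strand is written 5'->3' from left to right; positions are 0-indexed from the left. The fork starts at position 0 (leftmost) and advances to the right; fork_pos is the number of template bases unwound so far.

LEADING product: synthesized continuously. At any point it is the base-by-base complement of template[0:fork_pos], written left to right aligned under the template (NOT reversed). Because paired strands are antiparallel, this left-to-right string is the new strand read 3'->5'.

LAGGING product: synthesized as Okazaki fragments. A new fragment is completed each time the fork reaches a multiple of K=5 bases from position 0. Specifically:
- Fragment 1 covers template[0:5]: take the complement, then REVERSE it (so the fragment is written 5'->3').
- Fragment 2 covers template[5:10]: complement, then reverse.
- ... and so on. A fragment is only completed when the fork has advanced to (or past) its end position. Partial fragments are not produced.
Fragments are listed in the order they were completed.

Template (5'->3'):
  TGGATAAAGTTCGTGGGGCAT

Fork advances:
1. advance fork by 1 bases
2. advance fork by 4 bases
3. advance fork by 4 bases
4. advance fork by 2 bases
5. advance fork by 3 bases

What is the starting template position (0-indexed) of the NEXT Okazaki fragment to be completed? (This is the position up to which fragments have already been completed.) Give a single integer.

Answer: 10

Derivation:
Step 1: advance 1 -> fork_pos = 0 + 1 = 1. Next multiple of 5 is 5 (not reached); still 0 fragment(s).
Step 2: advance 4 -> fork_pos = 1 + 4 = 5. Reached multiple(s) of 5: 5 -> fragment 1 completed (1 total).
Step 3: advance 4 -> fork_pos = 5 + 4 = 9. Next multiple of 5 is 10 (not reached); still 1 fragment(s).
Step 4: advance 2 -> fork_pos = 9 + 2 = 11. Reached multiple(s) of 5: 10 -> fragment 2 completed (2 total).
Step 5: advance 3 -> fork_pos = 11 + 3 = 14. Next multiple of 5 is 15 (not reached); still 2 fragment(s).
2 fragment(s) completed, covering template[0:10] (2 x 5 = 10). The next fragment, fragment 3, covers template[10:15], so it starts at position 10.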